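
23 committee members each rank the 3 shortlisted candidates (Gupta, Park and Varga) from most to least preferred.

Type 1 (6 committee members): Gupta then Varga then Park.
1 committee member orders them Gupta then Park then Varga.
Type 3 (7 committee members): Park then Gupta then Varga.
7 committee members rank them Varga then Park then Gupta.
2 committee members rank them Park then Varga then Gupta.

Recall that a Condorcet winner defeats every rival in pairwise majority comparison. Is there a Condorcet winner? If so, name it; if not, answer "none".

Head-to-head results (23 committee members):
Gupta vs Park: 6+1 = 7 for Gupta, 16 for Park — Park by 16–7.
Gupta vs Varga: Gupta preferred on 6+1+7 = 14 ballots; Gupta wins 14–9.
Park vs Varga: Park preferred on 1+7+2 = 10 ballots; Varga wins 13–10.
Each candidate drops at least one matchup (Gupta loses to Park; Park loses to Varga; Varga loses to Gupta); the cycle Gupta → Varga → Park → Gupta rules out a Condorcet winner.

none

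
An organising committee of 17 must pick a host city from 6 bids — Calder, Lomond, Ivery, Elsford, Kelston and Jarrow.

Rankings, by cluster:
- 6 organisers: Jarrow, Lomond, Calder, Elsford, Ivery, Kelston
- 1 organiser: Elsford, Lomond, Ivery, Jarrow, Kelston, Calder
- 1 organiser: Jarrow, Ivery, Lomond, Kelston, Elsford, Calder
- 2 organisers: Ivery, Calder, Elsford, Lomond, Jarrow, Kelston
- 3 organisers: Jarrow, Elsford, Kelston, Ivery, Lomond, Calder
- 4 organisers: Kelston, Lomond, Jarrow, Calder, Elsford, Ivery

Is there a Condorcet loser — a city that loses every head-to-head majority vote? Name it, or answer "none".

Head-to-head results (17 organisers):
Calder–Lomond: Lomond 15–2.
Calder vs Ivery: Calder preferred on 6+4 = 10 ballots; Calder wins 10–7.
Calder vs Elsford: 6+2+4 = 12 for Calder, 5 for Elsford — Calder by 12–5.
Calder–Kelston: Kelston 9–8.
Calder vs Jarrow: 2 for Calder, 15 for Jarrow — Jarrow by 15–2.
Lomond–Ivery: Lomond 11–6.
Lomond vs Elsford: Lomond preferred on 6+1+4 = 11 ballots; Lomond wins 11–6.
Lomond vs Kelston: 6+1+1+2 = 10 for Lomond, 7 for Kelston — Lomond by 10–7.
Lomond vs Jarrow: 1+2+4 = 7 for Lomond, 10 for Jarrow — Jarrow by 10–7.
Ivery vs Elsford: Elsford wins 14–3.
Ivery vs Kelston: Ivery is ranked higher on 6+1+1+2 = 10 ballots, Kelston on 7. Ivery wins 10–7.
Ivery–Jarrow: Jarrow 14–3.
Elsford vs Kelston: 12 to 5, Elsford.
Elsford vs Jarrow: 1+2 = 3 for Elsford, 14 for Jarrow — Jarrow by 14–3.
Kelston vs Jarrow: Jarrow, 13–4.
No city is winless: Calder beats Ivery; Lomond beats Calder; Ivery beats Kelston; Elsford beats Ivery; Kelston beats Calder; Jarrow beats Calder. There is no Condorcet loser.

none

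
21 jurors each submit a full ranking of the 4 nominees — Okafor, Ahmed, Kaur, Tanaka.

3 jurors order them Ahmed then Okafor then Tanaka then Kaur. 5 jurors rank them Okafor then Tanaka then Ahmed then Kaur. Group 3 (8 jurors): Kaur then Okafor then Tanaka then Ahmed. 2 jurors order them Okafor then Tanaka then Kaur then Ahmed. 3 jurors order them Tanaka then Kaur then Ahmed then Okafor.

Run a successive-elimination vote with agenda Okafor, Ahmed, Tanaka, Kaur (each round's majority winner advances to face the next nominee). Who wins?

Kaur

Round 1: Okafor vs Ahmed — 15–6, Okafor advances.
Round 2: Okafor vs Tanaka — 18–3, Okafor advances.
Round 3: Okafor vs Kaur — 10–11, Kaur advances.
The agenda winner is Kaur.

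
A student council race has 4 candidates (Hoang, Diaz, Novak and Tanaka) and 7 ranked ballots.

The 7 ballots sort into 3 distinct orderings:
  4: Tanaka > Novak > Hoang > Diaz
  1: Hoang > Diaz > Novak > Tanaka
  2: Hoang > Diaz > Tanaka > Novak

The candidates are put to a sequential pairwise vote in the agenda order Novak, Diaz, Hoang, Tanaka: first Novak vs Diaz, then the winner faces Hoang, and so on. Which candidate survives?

Round 1: Novak vs Diaz — 4–3, Novak advances.
Round 2: Novak vs Hoang — 4–3, Novak advances.
Round 3: Novak vs Tanaka — 1–6, Tanaka advances.
The agenda winner is Tanaka.

Tanaka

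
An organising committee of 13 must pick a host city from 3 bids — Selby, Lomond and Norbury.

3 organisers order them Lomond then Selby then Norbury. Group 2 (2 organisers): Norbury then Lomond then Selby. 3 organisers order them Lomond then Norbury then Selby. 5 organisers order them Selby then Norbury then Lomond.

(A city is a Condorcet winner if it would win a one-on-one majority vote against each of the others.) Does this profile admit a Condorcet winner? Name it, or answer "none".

Head-to-head results (13 organisers):
Selby vs Lomond: 5 for Selby, 8 for Lomond — Lomond by 8–5.
Selby vs Norbury: Selby preferred on 3+5 = 8 ballots; Selby wins 8–5.
Lomond vs Norbury: 6 to 7, Norbury.
Every city loses at least once (Selby loses to Lomond; Lomond loses to Norbury; Norbury loses to Selby). The majority relation contains the cycle Selby beats Norbury beats Lomond beats Selby, so there is no Condorcet winner.

none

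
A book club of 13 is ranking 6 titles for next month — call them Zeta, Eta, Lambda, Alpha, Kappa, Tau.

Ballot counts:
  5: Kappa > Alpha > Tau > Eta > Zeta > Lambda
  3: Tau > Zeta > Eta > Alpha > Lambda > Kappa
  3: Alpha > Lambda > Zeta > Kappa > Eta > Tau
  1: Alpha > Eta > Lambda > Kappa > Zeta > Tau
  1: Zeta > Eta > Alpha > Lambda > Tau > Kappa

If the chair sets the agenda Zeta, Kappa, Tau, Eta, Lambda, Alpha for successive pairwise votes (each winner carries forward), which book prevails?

Round 1: Zeta vs Kappa — 7–6, Zeta advances.
Round 2: Zeta vs Tau — 5–8, Tau advances.
Round 3: Tau vs Eta — 8–5, Tau advances.
Round 4: Tau vs Lambda — 8–5, Tau advances.
Round 5: Tau vs Alpha — 3–10, Alpha advances.
The agenda winner is Alpha.

Alpha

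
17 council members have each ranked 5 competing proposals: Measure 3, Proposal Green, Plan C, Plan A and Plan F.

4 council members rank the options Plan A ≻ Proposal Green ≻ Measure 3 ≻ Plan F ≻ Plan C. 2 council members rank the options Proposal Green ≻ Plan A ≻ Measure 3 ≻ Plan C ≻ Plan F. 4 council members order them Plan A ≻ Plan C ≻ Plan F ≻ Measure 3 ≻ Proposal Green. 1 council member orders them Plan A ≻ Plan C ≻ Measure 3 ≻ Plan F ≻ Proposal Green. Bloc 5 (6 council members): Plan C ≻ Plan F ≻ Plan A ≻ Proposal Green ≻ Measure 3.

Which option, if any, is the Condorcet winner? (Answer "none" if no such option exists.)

Plan A

Pairwise majorities:
Measure 3 vs Proposal Green: 4+1 = 5 for Measure 3, 12 for Proposal Green — Proposal Green by 12–5.
Measure 3 vs Plan C: 4+2 = 6 for Measure 3, 11 for Plan C — Plan C by 11–6.
Measure 3 vs Plan A: 0 for Measure 3, 17 for Plan A — Plan A by 17–0.
Measure 3 vs Plan F: Measure 3 preferred on 4+2+1 = 7 ballots; Plan F wins 10–7.
Proposal Green vs Plan C: Proposal Green is ranked higher on 4+2 = 6 ballots, Plan C on 11. Plan C wins 11–6.
Proposal Green vs Plan A: 2 for Proposal Green, 15 for Plan A — Plan A by 15–2.
Proposal Green vs Plan F: 6 to 11, Plan F.
Plan C vs Plan A: 6 to 11, Plan A.
Plan C vs Plan F: Plan C preferred on 2+4+1+6 = 13 ballots; Plan C wins 13–4.
Plan A vs Plan F: Plan A is ranked higher on 4+2+4+1 = 11 ballots, Plan F on 6. Plan A wins 11–6.
Plan A beats each of Measure 3, Proposal Green, Plan C, Plan F — Plan A is the Condorcet winner.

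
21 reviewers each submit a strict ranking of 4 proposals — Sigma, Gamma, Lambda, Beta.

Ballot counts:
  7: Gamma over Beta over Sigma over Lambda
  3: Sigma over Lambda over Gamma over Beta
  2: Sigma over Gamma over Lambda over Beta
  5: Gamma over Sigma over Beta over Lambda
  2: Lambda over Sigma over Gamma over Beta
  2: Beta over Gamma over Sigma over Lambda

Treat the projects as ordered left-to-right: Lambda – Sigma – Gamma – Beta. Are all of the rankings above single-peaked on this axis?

yes

Axis positions: Lambda=1, Sigma=2, Gamma=3, Beta=4.
Faction 1 (peak Gamma at position 3): ranking walks positions 3-4-2-1, expanding outward from the peak — single-peaked.
Faction 2 (peak Sigma at position 2): ranking walks positions 2-1-3-4, expanding outward from the peak — single-peaked.
Faction 3 (peak Sigma at position 2): ranking walks positions 2-3-1-4, expanding outward from the peak — single-peaked.
Faction 4 (peak Gamma at position 3): ranking walks positions 3-2-4-1, expanding outward from the peak — single-peaked.
Faction 5 (peak Lambda at position 1): ranking walks positions 1-2-3-4, expanding outward from the peak — single-peaked.
Faction 6 (peak Beta at position 4): ranking walks positions 4-3-2-1, expanding outward from the peak — single-peaked.
Every ranking is single-peaked on this axis.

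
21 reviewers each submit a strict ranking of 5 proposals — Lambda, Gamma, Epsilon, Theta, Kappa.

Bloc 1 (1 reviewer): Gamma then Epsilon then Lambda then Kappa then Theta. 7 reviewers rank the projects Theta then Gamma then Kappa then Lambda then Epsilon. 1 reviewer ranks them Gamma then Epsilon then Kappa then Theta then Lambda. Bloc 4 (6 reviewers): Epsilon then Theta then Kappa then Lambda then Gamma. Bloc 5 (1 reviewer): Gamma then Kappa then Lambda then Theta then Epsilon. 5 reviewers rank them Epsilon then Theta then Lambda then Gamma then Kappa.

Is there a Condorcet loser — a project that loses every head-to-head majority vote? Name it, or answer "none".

none

Head-to-head results (21 reviewers):
Lambda vs Gamma: 6+5 = 11 for Lambda, 10 for Gamma — Lambda by 11–10.
Lambda vs Epsilon: Lambda is ranked higher on 7+1 = 8 ballots, Epsilon on 13. Epsilon wins 13–8.
Lambda vs Theta: Theta wins 19–2.
Lambda vs Kappa: Kappa, 15–6.
Gamma vs Epsilon: 10 to 11, Epsilon.
Gamma vs Theta: Gamma is ranked higher on 1+1+1 = 3 ballots, Theta on 18. Theta wins 18–3.
Gamma–Kappa: Gamma 15–6.
Epsilon vs Theta: Epsilon is ranked higher on 1+1+6+5 = 13 ballots, Theta on 8. Epsilon wins 13–8.
Epsilon vs Kappa: 1+1+6+5 = 13 for Epsilon, 8 for Kappa — Epsilon by 13–8.
Theta vs Kappa: Theta wins 18–3.
Each project has at least one pairwise win (Lambda beats Gamma; Gamma beats Kappa; Epsilon beats Lambda; Theta beats Lambda; Kappa beats Lambda) — no Condorcet loser.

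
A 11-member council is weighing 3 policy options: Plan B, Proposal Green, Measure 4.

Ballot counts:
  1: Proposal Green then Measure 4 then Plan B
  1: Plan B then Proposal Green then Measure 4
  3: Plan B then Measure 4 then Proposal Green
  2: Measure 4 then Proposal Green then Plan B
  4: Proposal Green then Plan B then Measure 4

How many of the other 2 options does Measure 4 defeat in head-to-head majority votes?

0

Measure 4 against each rival (11 council members):
Measure 4 vs Plan B: Plan B, 8–3.
Measure 4 vs Proposal Green: Proposal Green wins 6–5.
Measure 4 beats no one; loses to Plan B, Proposal Green — 0 pairwise wins.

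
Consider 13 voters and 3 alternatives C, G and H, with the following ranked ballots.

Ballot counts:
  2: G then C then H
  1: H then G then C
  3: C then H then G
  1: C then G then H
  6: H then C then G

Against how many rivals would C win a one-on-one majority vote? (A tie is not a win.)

C against each rival (13 voters):
C vs G: 3+1+6 = 10 for C, 3 for G — C by 10–3.
C–H: H 7–6.
C beats G; loses to H — 1 pairwise win.

1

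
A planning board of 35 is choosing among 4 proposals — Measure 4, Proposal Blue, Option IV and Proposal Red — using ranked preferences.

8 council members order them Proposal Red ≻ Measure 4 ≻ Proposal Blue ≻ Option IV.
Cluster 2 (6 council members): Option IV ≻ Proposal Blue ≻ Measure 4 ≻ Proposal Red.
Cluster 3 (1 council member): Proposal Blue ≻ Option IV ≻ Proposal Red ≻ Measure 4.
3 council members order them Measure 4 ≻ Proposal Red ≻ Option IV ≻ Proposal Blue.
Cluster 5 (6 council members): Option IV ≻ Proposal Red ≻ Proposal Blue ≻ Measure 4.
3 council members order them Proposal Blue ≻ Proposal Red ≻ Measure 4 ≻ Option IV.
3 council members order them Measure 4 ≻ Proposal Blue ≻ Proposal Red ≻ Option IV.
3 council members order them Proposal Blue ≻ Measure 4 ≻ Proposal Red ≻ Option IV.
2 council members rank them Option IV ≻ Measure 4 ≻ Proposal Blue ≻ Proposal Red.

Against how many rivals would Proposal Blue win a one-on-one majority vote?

Proposal Blue against each rival (35 council members):
Proposal Blue–Measure 4: Proposal Blue 19–16.
Proposal Blue vs Option IV: Proposal Blue, 18–17.
Proposal Blue vs Proposal Red: Proposal Blue is ranked higher on 6+1+3+3+3+2 = 18 ballots, Proposal Red on 17. Proposal Blue wins 18–17.
Proposal Blue beats Measure 4, Option IV, Proposal Red — 3 pairwise wins.

3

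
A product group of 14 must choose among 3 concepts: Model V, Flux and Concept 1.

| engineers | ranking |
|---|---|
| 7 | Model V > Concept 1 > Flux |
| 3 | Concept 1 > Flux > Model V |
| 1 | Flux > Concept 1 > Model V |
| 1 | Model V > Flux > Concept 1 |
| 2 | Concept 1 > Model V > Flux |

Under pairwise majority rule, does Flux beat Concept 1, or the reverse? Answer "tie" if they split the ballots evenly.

Concept 1

Ballots ranking Flux above Concept 1: 1 + 1 = 2.
Ballots ranking Concept 1 above Flux: 14 − 2 = 12.
Concept 1 wins the head-to-head 12–2.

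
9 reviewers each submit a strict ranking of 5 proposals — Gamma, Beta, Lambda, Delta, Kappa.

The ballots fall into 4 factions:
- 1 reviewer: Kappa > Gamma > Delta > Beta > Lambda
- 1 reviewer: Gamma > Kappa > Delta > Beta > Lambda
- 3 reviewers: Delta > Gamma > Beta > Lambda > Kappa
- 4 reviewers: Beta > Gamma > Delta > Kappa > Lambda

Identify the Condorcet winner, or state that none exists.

Gamma

Pairwise majorities:
Gamma vs Beta: 1+1+3 = 5 for Gamma, 4 for Beta — Gamma by 5–4.
Gamma vs Lambda: 9 to 0, Gamma.
Gamma vs Delta: Gamma is ranked higher on 1+1+4 = 6 ballots, Delta on 3. Gamma wins 6–3.
Gamma vs Kappa: Gamma preferred on 1+3+4 = 8 ballots; Gamma wins 8–1.
Beta vs Lambda: 1+1+3+4 = 9 for Beta, 0 for Lambda — Beta by 9–0.
Beta vs Delta: 4 to 5, Delta.
Beta vs Kappa: 7 to 2, Beta.
Lambda vs Delta: Lambda is ranked higher on 0 ballots, Delta on 9. Delta wins 9–0.
Lambda vs Kappa: 3 for Lambda, 6 for Kappa — Kappa by 6–3.
Delta vs Kappa: Delta is ranked higher on 3+4 = 7 ballots, Kappa on 2. Delta wins 7–2.
Only Gamma has no losses; Gamma is the Condorcet winner.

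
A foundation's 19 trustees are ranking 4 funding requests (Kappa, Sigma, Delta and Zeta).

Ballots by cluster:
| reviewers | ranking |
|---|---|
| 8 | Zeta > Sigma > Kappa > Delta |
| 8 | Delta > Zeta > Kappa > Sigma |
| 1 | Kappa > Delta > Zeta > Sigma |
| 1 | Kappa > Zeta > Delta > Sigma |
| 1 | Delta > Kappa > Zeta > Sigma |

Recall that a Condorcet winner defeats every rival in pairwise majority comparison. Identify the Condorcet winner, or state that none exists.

Check each pair by majority over 19 ballots:
Kappa vs Sigma: Kappa, 11–8.
Kappa vs Delta: 10 to 9, Kappa.
Kappa vs Zeta: Kappa preferred on 1+1+1 = 3 ballots; Zeta wins 16–3.
Sigma vs Delta: Sigma is ranked higher on 8 ballots, Delta on 11. Delta wins 11–8.
Sigma vs Zeta: 0 for Sigma, 19 for Zeta — Zeta by 19–0.
Delta vs Zeta: 10 to 9, Delta.
Every project loses at least once (Kappa loses to Zeta; Sigma loses to Kappa; Delta loses to Kappa; Zeta loses to Delta). The majority relation contains the cycle Kappa > Delta > Zeta > Kappa, so there is no Condorcet winner.

none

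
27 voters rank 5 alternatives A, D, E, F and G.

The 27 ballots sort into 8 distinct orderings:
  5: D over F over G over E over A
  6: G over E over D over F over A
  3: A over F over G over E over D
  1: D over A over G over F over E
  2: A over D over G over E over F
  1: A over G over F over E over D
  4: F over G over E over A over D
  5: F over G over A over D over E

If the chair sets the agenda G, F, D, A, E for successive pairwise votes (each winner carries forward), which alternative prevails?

E

Round 1: G vs F — 10–17, F advances.
Round 2: F vs D — 13–14, D advances.
Round 3: D vs A — 12–15, A advances.
Round 4: A vs E — 12–15, E advances.
E survives the agenda.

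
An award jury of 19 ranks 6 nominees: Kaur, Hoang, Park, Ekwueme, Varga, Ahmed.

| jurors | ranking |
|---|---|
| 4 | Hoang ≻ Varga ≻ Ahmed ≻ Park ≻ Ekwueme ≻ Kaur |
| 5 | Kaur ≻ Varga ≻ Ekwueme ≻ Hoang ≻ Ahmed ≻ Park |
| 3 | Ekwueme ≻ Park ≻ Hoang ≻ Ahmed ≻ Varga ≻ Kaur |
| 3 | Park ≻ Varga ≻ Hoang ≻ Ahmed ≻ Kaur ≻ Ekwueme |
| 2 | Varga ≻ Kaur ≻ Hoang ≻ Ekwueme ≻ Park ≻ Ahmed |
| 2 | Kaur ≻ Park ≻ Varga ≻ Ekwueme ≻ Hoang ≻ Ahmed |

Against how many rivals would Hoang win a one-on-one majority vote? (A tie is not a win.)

3

Hoang against each rival (19 jurors):
Hoang vs Kaur: 4+3+3 = 10 for Hoang, 9 for Kaur — Hoang by 10–9.
Hoang vs Park: Hoang preferred on 4+5+2 = 11 ballots; Hoang wins 11–8.
Hoang vs Ekwueme: Ekwueme wins 10–9.
Hoang vs Varga: Varga, 12–7.
Hoang–Ahmed: Hoang 19–0.
Hoang beats Kaur, Park, Ahmed; loses to Ekwueme, Varga — 3 pairwise wins.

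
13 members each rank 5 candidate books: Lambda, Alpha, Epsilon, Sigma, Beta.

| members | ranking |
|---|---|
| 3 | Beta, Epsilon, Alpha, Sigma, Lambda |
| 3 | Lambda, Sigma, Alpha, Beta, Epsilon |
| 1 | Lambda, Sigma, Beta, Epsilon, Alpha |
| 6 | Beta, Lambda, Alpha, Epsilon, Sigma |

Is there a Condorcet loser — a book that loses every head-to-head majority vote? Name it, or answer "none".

Sigma

Pairwise majorities:
Lambda vs Alpha: 10 to 3, Lambda.
Lambda vs Epsilon: Lambda, 10–3.
Lambda–Sigma: Lambda 10–3.
Lambda vs Beta: Lambda preferred on 3+1 = 4 ballots; Beta wins 9–4.
Alpha vs Epsilon: Alpha is ranked higher on 3+6 = 9 ballots, Epsilon on 4. Alpha wins 9–4.
Alpha vs Sigma: Alpha preferred on 3+6 = 9 ballots; Alpha wins 9–4.
Alpha vs Beta: Beta wins 10–3.
Epsilon vs Sigma: 9 to 4, Epsilon.
Epsilon vs Beta: Epsilon preferred on 0 ballots; Beta wins 13–0.
Sigma vs Beta: 3+1 = 4 for Sigma, 9 for Beta — Beta by 9–4.
Sigma is beaten in every head-to-head and is the Condorcet loser.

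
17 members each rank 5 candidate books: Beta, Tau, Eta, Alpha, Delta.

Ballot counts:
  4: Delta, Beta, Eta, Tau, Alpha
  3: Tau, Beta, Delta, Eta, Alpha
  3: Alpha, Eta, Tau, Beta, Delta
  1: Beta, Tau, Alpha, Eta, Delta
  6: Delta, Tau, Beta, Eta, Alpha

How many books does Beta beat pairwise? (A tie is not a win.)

Beta against each rival (17 members):
Beta vs Tau: 5 to 12, Tau.
Beta vs Eta: Beta preferred on 4+3+1+6 = 14 ballots; Beta wins 14–3.
Beta vs Alpha: Beta wins 14–3.
Beta vs Delta: Delta wins 10–7.
Beta beats Eta, Alpha; loses to Tau, Delta — 2 pairwise wins.

2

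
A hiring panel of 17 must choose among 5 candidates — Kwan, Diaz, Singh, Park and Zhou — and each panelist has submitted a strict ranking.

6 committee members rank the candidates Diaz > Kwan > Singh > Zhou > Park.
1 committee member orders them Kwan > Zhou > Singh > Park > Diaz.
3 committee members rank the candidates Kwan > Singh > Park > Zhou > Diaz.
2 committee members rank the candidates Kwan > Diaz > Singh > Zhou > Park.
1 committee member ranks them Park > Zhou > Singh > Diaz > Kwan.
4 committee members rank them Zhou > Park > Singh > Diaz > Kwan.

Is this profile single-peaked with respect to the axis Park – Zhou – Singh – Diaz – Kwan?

Axis positions: Park=1, Zhou=2, Singh=3, Diaz=4, Kwan=5.
Bloc 1 (peak Diaz at position 4): ranking walks positions 4-5-3-2-1, expanding outward from the peak — single-peaked.
Bloc 2: ranking walks positions 5-2-3-1-4; Zhou is ranked above Diaz even though Diaz lies between Zhou and the peak Kwan on the axis — preferences dip and rise again. Not single-peaked.
Bloc 3: ranking walks positions 5-3-1-2-4; Singh is ranked above Diaz even though Diaz lies between Singh and the peak Kwan on the axis — preferences dip and rise again. Not single-peaked.
Bloc 4 (peak Kwan at position 5): ranking walks positions 5-4-3-2-1, expanding outward from the peak — single-peaked.
Bloc 5 (peak Park at position 1): ranking walks positions 1-2-3-4-5, expanding outward from the peak — single-peaked.
Bloc 6 (peak Zhou at position 2): ranking walks positions 2-1-3-4-5, expanding outward from the peak — single-peaked.
Bloc 2 violates single-peakedness, so the profile is not single-peaked on this axis.

no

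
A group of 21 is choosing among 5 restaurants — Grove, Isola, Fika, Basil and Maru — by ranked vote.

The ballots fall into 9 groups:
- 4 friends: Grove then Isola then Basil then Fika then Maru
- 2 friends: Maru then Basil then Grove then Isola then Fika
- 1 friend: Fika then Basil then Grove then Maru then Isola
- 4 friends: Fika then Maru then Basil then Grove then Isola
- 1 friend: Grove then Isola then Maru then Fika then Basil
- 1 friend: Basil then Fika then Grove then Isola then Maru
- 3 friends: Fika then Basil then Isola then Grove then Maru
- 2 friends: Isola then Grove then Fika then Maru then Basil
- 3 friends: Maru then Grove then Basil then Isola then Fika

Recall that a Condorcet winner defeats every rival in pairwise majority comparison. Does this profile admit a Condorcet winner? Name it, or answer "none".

none

Check each pair by majority over 21 ballots:
Grove vs Isola: 16 to 5, Grove.
Grove vs Fika: Grove preferred on 4+2+1+2+3 = 12 ballots; Grove wins 12–9.
Grove vs Basil: Grove is ranked higher on 4+1+2+3 = 10 ballots, Basil on 11. Basil wins 11–10.
Grove vs Maru: Grove preferred on 4+1+1+1+3+2 = 12 ballots; Grove wins 12–9.
Isola vs Fika: Isola is ranked higher on 4+2+1+2+3 = 12 ballots, Fika on 9. Isola wins 12–9.
Isola vs Basil: 4+1+2 = 7 for Isola, 14 for Basil — Basil by 14–7.
Isola vs Maru: 4+1+1+3+2 = 11 for Isola, 10 for Maru — Isola by 11–10.
Fika vs Basil: 11 to 10, Fika.
Fika vs Maru: 15 to 6, Fika.
Basil vs Maru: Basil is ranked higher on 4+1+1+3 = 9 ballots, Maru on 12. Maru wins 12–9.
Each restaurant drops at least one matchup (Grove loses to Basil; Isola loses to Grove; Fika loses to Grove; Basil loses to Fika; Maru loses to Grove); the cycle Grove > Fika > Basil > Grove rules out a Condorcet winner.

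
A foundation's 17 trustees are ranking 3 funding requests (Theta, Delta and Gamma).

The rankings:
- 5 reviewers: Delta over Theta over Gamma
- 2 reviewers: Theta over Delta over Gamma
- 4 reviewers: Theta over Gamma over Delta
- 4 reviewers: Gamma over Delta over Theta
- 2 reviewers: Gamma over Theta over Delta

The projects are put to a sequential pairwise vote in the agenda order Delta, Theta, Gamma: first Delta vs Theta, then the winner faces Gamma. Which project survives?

Gamma

Round 1: Delta vs Theta — 9–8, Delta advances.
Round 2: Delta vs Gamma — 7–10, Gamma advances.
The agenda winner is Gamma.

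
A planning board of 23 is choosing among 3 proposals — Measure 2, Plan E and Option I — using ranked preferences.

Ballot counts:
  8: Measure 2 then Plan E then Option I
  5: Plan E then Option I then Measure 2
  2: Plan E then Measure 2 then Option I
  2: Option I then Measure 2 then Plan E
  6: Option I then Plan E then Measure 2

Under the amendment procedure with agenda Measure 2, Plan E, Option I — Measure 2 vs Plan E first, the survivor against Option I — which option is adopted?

Plan E

Round 1: Measure 2 vs Plan E — 10–13, Plan E advances.
Round 2: Plan E vs Option I — 15–8, Plan E advances.
Plan E survives the agenda.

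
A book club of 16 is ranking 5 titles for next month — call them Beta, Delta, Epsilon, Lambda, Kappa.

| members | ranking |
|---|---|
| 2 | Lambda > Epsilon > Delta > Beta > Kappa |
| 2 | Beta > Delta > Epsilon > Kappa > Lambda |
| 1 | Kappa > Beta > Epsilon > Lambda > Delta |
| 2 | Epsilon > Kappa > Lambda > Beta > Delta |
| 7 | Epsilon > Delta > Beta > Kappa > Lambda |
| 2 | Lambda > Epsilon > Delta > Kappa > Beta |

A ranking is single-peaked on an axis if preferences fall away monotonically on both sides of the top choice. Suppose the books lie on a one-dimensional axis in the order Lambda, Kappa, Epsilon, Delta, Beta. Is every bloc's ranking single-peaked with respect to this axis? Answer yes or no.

no

Axis positions: Lambda=1, Kappa=2, Epsilon=3, Delta=4, Beta=5.
Bloc 1: ranking walks positions 1-3-4-5-2; Epsilon is ranked above Kappa even though Kappa lies between Epsilon and the peak Lambda on the axis — preferences dip and rise again. Not single-peaked.
Bloc 2 (peak Beta at position 5): ranking walks positions 5-4-3-2-1, expanding outward from the peak — single-peaked.
Bloc 3: ranking walks positions 2-5-3-1-4; Beta is ranked above Epsilon even though Epsilon lies between Beta and the peak Kappa on the axis — preferences dip and rise again. Not single-peaked.
Bloc 4: ranking walks positions 3-2-1-5-4; Beta is ranked above Delta even though Delta lies between Beta and the peak Epsilon on the axis — preferences dip and rise again. Not single-peaked.
Bloc 5 (peak Epsilon at position 3): ranking walks positions 3-4-5-2-1, expanding outward from the peak — single-peaked.
Bloc 6: ranking walks positions 1-3-4-2-5; Epsilon is ranked above Kappa even though Kappa lies between Epsilon and the peak Lambda on the axis — preferences dip and rise again. Not single-peaked.
Bloc 1 violates single-peakedness, so the profile is not single-peaked on this axis.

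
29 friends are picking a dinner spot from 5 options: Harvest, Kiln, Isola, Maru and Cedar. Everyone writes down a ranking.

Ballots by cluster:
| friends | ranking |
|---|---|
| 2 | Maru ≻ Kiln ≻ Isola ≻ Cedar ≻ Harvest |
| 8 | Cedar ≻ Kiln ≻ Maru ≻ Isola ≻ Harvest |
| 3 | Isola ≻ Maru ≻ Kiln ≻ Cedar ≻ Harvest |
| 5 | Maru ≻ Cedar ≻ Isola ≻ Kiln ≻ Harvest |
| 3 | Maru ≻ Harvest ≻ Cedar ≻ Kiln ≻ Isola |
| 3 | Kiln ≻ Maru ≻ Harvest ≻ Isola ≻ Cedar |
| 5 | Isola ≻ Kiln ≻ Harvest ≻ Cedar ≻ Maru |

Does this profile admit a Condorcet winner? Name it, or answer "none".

none

Check each pair by majority over 29 ballots:
Harvest vs Kiln: Kiln, 26–3.
Harvest–Isola: Isola 23–6.
Harvest vs Maru: Maru wins 24–5.
Harvest vs Cedar: Cedar wins 18–11.
Kiln vs Isola: Kiln, 16–13.
Kiln vs Maru: Kiln, 16–13.
Kiln–Cedar: Cedar 16–13.
Isola–Maru: Maru 21–8.
Isola vs Cedar: Cedar, 16–13.
Maru vs Cedar: Maru, 16–13.
No restaurant is unbeaten: Harvest loses to Kiln; Kiln loses to Cedar; Isola loses to Kiln; Maru loses to Kiln; Cedar loses to Maru. In particular Kiln → Maru → Cedar → Kiln is a majority cycle — no Condorcet winner exists.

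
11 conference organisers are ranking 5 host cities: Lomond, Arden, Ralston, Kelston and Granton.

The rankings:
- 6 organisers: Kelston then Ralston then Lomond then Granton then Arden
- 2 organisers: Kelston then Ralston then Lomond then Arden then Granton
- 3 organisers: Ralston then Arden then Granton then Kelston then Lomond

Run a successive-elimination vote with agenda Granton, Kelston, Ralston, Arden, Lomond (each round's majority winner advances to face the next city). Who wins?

Round 1: Granton vs Kelston — 3–8, Kelston advances.
Round 2: Kelston vs Ralston — 8–3, Kelston advances.
Round 3: Kelston vs Arden — 8–3, Kelston advances.
Round 4: Kelston vs Lomond — 11–0, Kelston advances.
Kelston survives the agenda.

Kelston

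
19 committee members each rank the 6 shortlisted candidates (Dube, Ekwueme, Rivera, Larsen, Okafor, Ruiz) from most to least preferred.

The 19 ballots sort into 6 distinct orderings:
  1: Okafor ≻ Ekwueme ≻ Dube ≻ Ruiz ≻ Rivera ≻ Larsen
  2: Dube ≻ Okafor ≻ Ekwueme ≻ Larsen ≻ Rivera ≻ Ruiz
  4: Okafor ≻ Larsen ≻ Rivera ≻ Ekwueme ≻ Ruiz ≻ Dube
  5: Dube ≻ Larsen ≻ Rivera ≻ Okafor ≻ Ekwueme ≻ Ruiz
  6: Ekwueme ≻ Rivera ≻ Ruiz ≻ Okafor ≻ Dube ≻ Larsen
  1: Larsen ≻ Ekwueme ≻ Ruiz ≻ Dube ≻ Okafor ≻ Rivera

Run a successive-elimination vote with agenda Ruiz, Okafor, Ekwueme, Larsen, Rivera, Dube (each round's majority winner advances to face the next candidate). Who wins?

Rivera

Round 1: Ruiz vs Okafor — 7–12, Okafor advances.
Round 2: Okafor vs Ekwueme — 12–7, Okafor advances.
Round 3: Okafor vs Larsen — 13–6, Okafor advances.
Round 4: Okafor vs Rivera — 8–11, Rivera advances.
Round 5: Rivera vs Dube — 10–9, Rivera advances.
Rivera survives the agenda.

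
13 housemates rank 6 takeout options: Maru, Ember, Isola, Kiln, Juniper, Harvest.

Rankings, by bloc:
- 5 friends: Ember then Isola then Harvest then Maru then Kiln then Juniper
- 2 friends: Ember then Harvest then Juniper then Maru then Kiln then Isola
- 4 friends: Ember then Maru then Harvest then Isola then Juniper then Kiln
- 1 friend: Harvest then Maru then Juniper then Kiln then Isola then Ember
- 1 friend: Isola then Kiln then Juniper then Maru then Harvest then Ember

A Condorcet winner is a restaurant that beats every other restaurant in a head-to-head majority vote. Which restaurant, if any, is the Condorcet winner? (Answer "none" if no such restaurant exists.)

Ember

Head-to-head results (13 friends):
Maru vs Ember: 1+1 = 2 for Maru, 11 for Ember — Ember by 11–2.
Maru vs Isola: 2+4+1 = 7 for Maru, 6 for Isola — Maru by 7–6.
Maru vs Kiln: 5+2+4+1 = 12 for Maru, 1 for Kiln — Maru by 12–1.
Maru vs Juniper: Maru preferred on 5+4+1 = 10 ballots; Maru wins 10–3.
Maru vs Harvest: 5 to 8, Harvest.
Ember vs Isola: 11 to 2, Ember.
Ember vs Kiln: Ember is ranked higher on 5+2+4 = 11 ballots, Kiln on 2. Ember wins 11–2.
Ember vs Juniper: Ember preferred on 5+2+4 = 11 ballots; Ember wins 11–2.
Ember vs Harvest: 11 to 2, Ember.
Isola vs Kiln: Isola preferred on 5+4+1 = 10 ballots; Isola wins 10–3.
Isola vs Juniper: 5+4+1 = 10 for Isola, 3 for Juniper — Isola by 10–3.
Isola vs Harvest: Isola preferred on 5+1 = 6 ballots; Harvest wins 7–6.
Kiln vs Juniper: Kiln is ranked higher on 5+1 = 6 ballots, Juniper on 7. Juniper wins 7–6.
Kiln vs Harvest: Kiln preferred on 1 ballot; Harvest wins 12–1.
Juniper vs Harvest: Juniper preferred on 1 ballot; Harvest wins 12–1.
Ember beats each of Maru, Isola, Kiln, Juniper, Harvest — Ember is the Condorcet winner.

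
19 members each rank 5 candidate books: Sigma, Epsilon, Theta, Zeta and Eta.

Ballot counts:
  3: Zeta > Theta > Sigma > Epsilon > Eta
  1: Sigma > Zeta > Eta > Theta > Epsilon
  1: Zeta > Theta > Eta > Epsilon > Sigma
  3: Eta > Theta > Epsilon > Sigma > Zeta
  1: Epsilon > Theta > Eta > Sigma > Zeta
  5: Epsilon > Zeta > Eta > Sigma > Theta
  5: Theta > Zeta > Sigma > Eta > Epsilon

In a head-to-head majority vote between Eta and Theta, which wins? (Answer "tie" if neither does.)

Ballots ranking Eta above Theta: 1 + 3 + 5 = 9.
Ballots ranking Theta above Eta: 19 − 9 = 10.
Theta wins the head-to-head 10–9.

Theta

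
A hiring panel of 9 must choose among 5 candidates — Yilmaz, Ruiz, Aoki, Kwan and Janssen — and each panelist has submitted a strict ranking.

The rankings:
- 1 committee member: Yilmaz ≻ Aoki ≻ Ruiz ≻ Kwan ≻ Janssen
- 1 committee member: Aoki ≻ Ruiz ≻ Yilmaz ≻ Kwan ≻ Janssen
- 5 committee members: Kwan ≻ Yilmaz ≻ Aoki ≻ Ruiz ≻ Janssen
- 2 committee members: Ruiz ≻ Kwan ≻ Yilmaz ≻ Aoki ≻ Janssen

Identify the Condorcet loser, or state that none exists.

Janssen

Pairwise majorities:
Yilmaz vs Ruiz: Yilmaz wins 6–3.
Yilmaz vs Aoki: Yilmaz wins 8–1.
Yilmaz vs Kwan: Yilmaz is ranked higher on 1+1 = 2 ballots, Kwan on 7. Kwan wins 7–2.
Yilmaz vs Janssen: 9 to 0, Yilmaz.
Ruiz vs Aoki: Aoki wins 7–2.
Ruiz vs Kwan: Ruiz is ranked higher on 1+1+2 = 4 ballots, Kwan on 5. Kwan wins 5–4.
Ruiz vs Janssen: 1+1+5+2 = 9 for Ruiz, 0 for Janssen — Ruiz by 9–0.
Aoki vs Kwan: Kwan wins 7–2.
Aoki vs Janssen: 1+1+5+2 = 9 for Aoki, 0 for Janssen — Aoki by 9–0.
Kwan vs Janssen: Kwan, 9–0.
Janssen is beaten in every head-to-head and is the Condorcet loser.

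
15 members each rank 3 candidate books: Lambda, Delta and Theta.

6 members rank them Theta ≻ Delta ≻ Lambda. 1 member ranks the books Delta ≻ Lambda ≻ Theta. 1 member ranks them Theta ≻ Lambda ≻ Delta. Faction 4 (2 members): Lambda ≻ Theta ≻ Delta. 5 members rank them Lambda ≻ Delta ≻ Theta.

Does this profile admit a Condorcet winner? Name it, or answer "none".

Pairwise majorities:
Lambda vs Delta: Lambda wins 8–7.
Lambda–Theta: Lambda 8–7.
Delta–Theta: Theta 9–6.
Lambda defeats every rival head-to-head and is the Condorcet winner.

Lambda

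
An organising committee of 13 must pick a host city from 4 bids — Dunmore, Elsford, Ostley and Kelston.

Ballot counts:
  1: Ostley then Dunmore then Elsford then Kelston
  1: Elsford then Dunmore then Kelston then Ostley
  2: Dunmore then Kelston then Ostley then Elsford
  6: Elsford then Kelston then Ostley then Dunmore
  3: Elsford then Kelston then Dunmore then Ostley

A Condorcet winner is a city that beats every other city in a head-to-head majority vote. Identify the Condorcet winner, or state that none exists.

Elsford

Pairwise majorities:
Dunmore vs Elsford: Elsford, 10–3.
Dunmore–Ostley: Ostley 7–6.
Dunmore vs Kelston: Kelston wins 9–4.
Elsford vs Ostley: Elsford wins 10–3.
Elsford vs Kelston: Elsford wins 11–2.
Ostley–Kelston: Kelston 12–1.
Only Elsford has no losses; Elsford is the Condorcet winner.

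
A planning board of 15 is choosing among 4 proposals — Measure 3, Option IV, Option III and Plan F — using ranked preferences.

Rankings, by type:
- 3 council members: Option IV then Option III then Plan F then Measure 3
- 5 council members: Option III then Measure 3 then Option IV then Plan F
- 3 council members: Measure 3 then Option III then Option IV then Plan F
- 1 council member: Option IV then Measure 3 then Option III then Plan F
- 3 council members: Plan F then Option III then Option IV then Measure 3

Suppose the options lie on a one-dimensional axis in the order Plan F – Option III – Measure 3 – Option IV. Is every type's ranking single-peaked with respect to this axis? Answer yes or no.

no

Axis positions: Plan F=1, Option III=2, Measure 3=3, Option IV=4.
Type 1: ranking walks positions 4-2-1-3; Option III is ranked above Measure 3 even though Measure 3 lies between Option III and the peak Option IV on the axis — preferences dip and rise again. Not single-peaked.
Type 2 (peak Option III at position 2): ranking walks positions 2-3-4-1, expanding outward from the peak — single-peaked.
Type 3 (peak Measure 3 at position 3): ranking walks positions 3-2-4-1, expanding outward from the peak — single-peaked.
Type 4 (peak Option IV at position 4): ranking walks positions 4-3-2-1, expanding outward from the peak — single-peaked.
Type 5: ranking walks positions 1-2-4-3; Option IV is ranked above Measure 3 even though Measure 3 lies between Option IV and the peak Plan F on the axis — preferences dip and rise again. Not single-peaked.
Type 1 violates single-peakedness, so the profile is not single-peaked on this axis.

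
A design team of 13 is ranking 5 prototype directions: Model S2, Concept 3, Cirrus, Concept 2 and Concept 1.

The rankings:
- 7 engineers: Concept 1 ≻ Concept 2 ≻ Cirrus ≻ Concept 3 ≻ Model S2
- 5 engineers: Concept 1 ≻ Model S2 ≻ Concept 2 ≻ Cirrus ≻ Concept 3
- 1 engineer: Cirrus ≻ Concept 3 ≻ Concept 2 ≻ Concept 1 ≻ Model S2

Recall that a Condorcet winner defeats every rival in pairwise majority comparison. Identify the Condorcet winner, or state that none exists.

Check each pair by majority over 13 ballots:
Model S2 vs Concept 3: Concept 3, 8–5.
Model S2 vs Cirrus: Cirrus wins 8–5.
Model S2–Concept 2: Concept 2 8–5.
Model S2 vs Concept 1: Concept 1, 13–0.
Concept 3 vs Cirrus: Cirrus wins 13–0.
Concept 3 vs Concept 2: Concept 2, 12–1.
Concept 3 vs Concept 1: Concept 1, 12–1.
Cirrus vs Concept 2: Concept 2, 12–1.
Cirrus vs Concept 1: Concept 1 wins 12–1.
Concept 2 vs Concept 1: Concept 1 wins 12–1.
Concept 1 beats each of Model S2, Concept 3, Cirrus, Concept 2 — Concept 1 is the Condorcet winner.

Concept 1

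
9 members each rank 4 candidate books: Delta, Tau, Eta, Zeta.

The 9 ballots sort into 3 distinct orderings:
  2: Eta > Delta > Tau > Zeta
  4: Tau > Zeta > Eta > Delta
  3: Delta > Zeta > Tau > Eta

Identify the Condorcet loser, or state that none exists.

Head-to-head results (9 members):
Delta vs Tau: Delta, 5–4.
Delta–Eta: Eta 6–3.
Delta vs Zeta: 2+3 = 5 for Delta, 4 for Zeta — Delta by 5–4.
Tau vs Eta: Tau, 7–2.
Tau vs Zeta: Tau wins 6–3.
Eta vs Zeta: Zeta wins 7–2.
No book is winless: Delta beats Tau; Tau beats Eta; Eta beats Delta; Zeta beats Eta. There is no Condorcet loser.

none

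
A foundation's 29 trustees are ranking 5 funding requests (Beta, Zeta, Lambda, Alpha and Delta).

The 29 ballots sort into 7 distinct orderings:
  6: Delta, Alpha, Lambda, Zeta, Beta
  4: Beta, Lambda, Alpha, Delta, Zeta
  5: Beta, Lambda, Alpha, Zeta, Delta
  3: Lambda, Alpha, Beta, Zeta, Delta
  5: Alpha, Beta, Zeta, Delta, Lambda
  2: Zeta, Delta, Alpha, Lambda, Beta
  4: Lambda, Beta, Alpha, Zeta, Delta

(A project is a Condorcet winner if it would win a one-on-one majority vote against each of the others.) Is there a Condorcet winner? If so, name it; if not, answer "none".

Lambda

Check each pair by majority over 29 ballots:
Beta–Zeta: Beta 21–8.
Beta vs Lambda: Beta is ranked higher on 4+5+5 = 14 ballots, Lambda on 15. Lambda wins 15–14.
Beta vs Alpha: Alpha wins 16–13.
Beta vs Delta: Beta preferred on 4+5+3+5+4 = 21 ballots; Beta wins 21–8.
Zeta vs Lambda: Lambda wins 22–7.
Zeta vs Alpha: Alpha wins 27–2.
Zeta vs Delta: Zeta preferred on 5+3+5+2+4 = 19 ballots; Zeta wins 19–10.
Lambda vs Alpha: Lambda is ranked higher on 4+5+3+4 = 16 ballots, Alpha on 13. Lambda wins 16–13.
Lambda vs Delta: Lambda wins 16–13.
Alpha–Delta: Alpha 21–8.
Lambda wins every pairwise contest, so Lambda is the Condorcet winner.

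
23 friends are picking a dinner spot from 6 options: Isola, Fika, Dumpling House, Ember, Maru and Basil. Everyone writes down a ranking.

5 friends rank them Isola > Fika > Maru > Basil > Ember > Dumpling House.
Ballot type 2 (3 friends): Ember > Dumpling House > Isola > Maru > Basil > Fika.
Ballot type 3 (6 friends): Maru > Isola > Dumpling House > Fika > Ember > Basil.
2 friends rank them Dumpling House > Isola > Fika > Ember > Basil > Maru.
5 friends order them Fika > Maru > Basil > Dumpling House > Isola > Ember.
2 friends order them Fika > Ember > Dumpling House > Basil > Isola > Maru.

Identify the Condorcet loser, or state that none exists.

Head-to-head results (23 friends):
Isola vs Fika: 5+3+6+2 = 16 for Isola, 7 for Fika — Isola by 16–7.
Isola vs Dumpling House: Isola preferred on 5+6 = 11 ballots; Dumpling House wins 12–11.
Isola vs Ember: Isola wins 18–5.
Isola vs Maru: Isola preferred on 5+3+2+2 = 12 ballots; Isola wins 12–11.
Isola vs Basil: Isola, 16–7.
Fika vs Dumpling House: Fika, 12–11.
Fika vs Ember: Fika preferred on 5+6+2+5+2 = 20 ballots; Fika wins 20–3.
Fika vs Maru: Fika wins 14–9.
Fika–Basil: Fika 20–3.
Dumpling House vs Ember: Dumpling House, 13–10.
Dumpling House vs Maru: 7 to 16, Maru.
Dumpling House vs Basil: 3+6+2+2 = 13 for Dumpling House, 10 for Basil — Dumpling House by 13–10.
Ember vs Maru: Ember preferred on 3+2+2 = 7 ballots; Maru wins 16–7.
Ember vs Basil: Ember is ranked higher on 3+6+2+2 = 13 ballots, Basil on 10. Ember wins 13–10.
Maru vs Basil: 5+3+6+5 = 19 for Maru, 4 for Basil — Maru by 19–4.
Basil loses to every other restaurant — it is the Condorcet loser.

Basil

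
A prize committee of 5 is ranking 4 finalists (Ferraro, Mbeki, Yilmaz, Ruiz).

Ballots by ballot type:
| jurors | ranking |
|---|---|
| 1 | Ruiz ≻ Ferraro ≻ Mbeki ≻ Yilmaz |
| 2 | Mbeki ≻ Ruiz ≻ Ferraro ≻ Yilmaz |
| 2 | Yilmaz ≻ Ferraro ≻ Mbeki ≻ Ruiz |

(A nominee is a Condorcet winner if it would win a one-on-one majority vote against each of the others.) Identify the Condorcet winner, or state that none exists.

Pairwise majorities:
Ferraro vs Mbeki: Ferraro preferred on 1+2 = 3 ballots; Ferraro wins 3–2.
Ferraro vs Yilmaz: Ferraro is ranked higher on 1+2 = 3 ballots, Yilmaz on 2. Ferraro wins 3–2.
Ferraro vs Ruiz: Ferraro preferred on 2 ballots; Ruiz wins 3–2.
Mbeki vs Yilmaz: 1+2 = 3 for Mbeki, 2 for Yilmaz — Mbeki by 3–2.
Mbeki vs Ruiz: Mbeki preferred on 2+2 = 4 ballots; Mbeki wins 4–1.
Yilmaz vs Ruiz: 2 for Yilmaz, 3 for Ruiz — Ruiz by 3–2.
No nominee is unbeaten: Ferraro loses to Ruiz; Mbeki loses to Ferraro; Yilmaz loses to Ferraro; Ruiz loses to Mbeki. In particular Ferraro beats Mbeki beats Ruiz beats Ferraro is a majority cycle — no Condorcet winner exists.

none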